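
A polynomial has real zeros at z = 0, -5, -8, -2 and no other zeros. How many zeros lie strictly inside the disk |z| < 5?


Step 1: Check each root:
  z = 0: |0| = 0 < 5
  z = -5: |-5| = 5 >= 5
  z = -8: |-8| = 8 >= 5
  z = -2: |-2| = 2 < 5
Step 2: Count = 2

2


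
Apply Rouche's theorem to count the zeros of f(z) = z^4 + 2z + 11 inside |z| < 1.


Step 1: On |z| = 1 the three terms have sizes |z^4| = 1^4 = 1, |2z| = 2*1 = 2, |11| = 11
Step 2: The dominant term is g(z) = 11; let h(z) = z^4 + 2z so f = g + h
Step 3: On |z| = 1: |g| = 11 and |h| <= 1 + 2 = 3
Step 4: Since 11 > 3, |h| < |g| on |z| = 1, so by Rouche f has the same number of zeros as g inside |z| < 1
Step 5: g(z) = 11 is a nonzero constant with no zeros inside |z| < 1. Answer = 0

0


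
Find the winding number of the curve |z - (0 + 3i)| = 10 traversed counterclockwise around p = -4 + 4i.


Step 1: Center c = (0, 3), radius = 10
Step 2: |p - c|^2 = (-4)^2 + 1^2 = 17
Step 3: r^2 = 100
Step 4: |p-c| < r so winding number = 1

1


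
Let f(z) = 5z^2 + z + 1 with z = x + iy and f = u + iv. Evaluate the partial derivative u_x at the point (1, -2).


Step 1: f(z) = 5(x+iy)^2 + (x+iy) + 1
Step 2: u = 5(x^2 - y^2) + x + 1
Step 3: u_x = 10x + 1
Step 4: At (1, -2): u_x = 10 + 1 = 11

11


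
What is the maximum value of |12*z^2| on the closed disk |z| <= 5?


Step 1: On |z| = 5, |f(z)| = 12 * |z|^2 = 12 * 5^2
Step 2: By maximum modulus principle, maximum is on boundary.
Step 3: Maximum = 12 * 25 = 300

300


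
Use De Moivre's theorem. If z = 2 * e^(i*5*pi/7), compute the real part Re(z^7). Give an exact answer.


Step 1: By De Moivre's theorem, z^7 = 2^7 * e^(i*7*5*pi/7) = 128 * (cos(5*pi) + i*sin(5*pi))
Step 2: |z|^7 = 2^7 = 128
Step 3: Reduce the angle mod 2*pi: 5*pi - 4*pi = pi
Step 4: cos(pi) = -1
Step 5: Re(z^7) = 128 * (-1) = -128

-128


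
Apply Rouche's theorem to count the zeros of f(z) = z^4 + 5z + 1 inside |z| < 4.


Step 1: On |z| = 4 the three terms have sizes |z^4| = 4^4 = 256, |5z| = 5*4 = 20, |1| = 1
Step 2: The dominant term is g(z) = z^4; let h(z) = 5z + 1 so f = g + h
Step 3: On |z| = 4: |g| = 256 and |h| <= 20 + 1 = 21
Step 4: Since 256 > 21, |h| < |g| on |z| = 4, so by Rouche f has the same number of zeros as g inside |z| < 4
Step 5: g(z) = z^4 has 4 zeros (all at the origin) inside |z| < 4. Answer = 4

4


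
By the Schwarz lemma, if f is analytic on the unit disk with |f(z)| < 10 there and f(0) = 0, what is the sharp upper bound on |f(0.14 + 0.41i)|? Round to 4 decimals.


Step 1: g = f/10 maps D -> D with g(0) = 0, so by the Schwarz lemma |g(z)| <= |z|, i.e. |f(z)| <= 10|z|; this is sharp (f(z) = 10z).
Step 2: |z0|^2 = 0.14^2 + 0.41^2 = 0.1877
Step 3: |z0| = sqrt(0.1877) = 0.433244
Step 4: Best bound = 10 * |z0| = 10 * 0.433244 = 4.3324

4.3324


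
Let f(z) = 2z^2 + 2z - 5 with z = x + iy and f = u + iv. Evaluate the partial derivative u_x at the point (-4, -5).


Step 1: f(z) = 2(x+iy)^2 + 2(x+iy) - 5
Step 2: u = 2(x^2 - y^2) + 2x - 5
Step 3: u_x = 4x + 2
Step 4: At (-4, -5): u_x = -16 + 2 = -14

-14


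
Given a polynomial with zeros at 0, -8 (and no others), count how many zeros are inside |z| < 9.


Step 1: Check each root:
  z = 0: |0| = 0 < 9
  z = -8: |-8| = 8 < 9
Step 2: Count = 2

2


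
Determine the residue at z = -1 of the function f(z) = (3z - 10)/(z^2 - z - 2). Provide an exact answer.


Step 1: Q(z) = z^2 - z - 2 = (z + 1)(z - 2)
Step 2: Q'(z) = 2z - 1
Step 3: Q'(-1) = -3, P(-1) = -13
Step 4: Res = P(-1)/Q'(-1) = -13/(-3) = 13/3

13/3


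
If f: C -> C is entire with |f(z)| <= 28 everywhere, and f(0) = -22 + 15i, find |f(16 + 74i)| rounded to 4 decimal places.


Step 1: By Liouville's theorem, a bounded entire function is constant.
Step 2: f(z) = f(0) = -22 + 15i for all z.
Step 3: |f(w)| = |-22 + 15i| = sqrt(484 + 225)
Step 4: = 26.6271

26.6271


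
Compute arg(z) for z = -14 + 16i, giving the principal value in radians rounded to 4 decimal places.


Step 1: z = -14 + 16i
Step 2: arg(z) = atan2(16, -14)
Step 3: arg(z) = 2.2896

2.2896


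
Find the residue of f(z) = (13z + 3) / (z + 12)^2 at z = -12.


Step 1: Pole of order 2 at z = -12
Step 2: Res = lim d/dz [(z + 12)^2 * f(z)] as z -> -12
Step 3: (z + 12)^2 * f(z) = 13z + 3
Step 4: d/dz[13z + 3] = 13

13


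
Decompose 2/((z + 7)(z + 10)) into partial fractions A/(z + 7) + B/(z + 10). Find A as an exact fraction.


Step 1: Multiply both sides by (z + 7) and set z = -7
Step 2: A = 2 / (-7 + 10)
Step 3: A = 2 / 3
Step 4: A = 2/3

2/3


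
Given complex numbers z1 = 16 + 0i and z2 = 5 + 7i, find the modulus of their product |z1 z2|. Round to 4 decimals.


Step 1: |z1| = sqrt(16^2 + 0^2) = sqrt(256)
Step 2: |z2| = sqrt(5^2 + 7^2) = sqrt(74)
Step 3: |z1*z2| = |z1|*|z2| = sqrt(256) * sqrt(74) = sqrt(256 * 74) = sqrt(18944)
Step 4: = 137.6372

137.6372


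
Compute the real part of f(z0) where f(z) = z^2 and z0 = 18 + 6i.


Step 1: z0 = 18 + 6i
Step 2: z0^2 = 18^2 - 6^2 + 216i
Step 3: real part = 324 - 36 = 288

288


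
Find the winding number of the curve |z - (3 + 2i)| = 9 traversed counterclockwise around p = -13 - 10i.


Step 1: Center c = (3, 2), radius = 9
Step 2: |p - c|^2 = (-16)^2 + (-12)^2 = 400
Step 3: r^2 = 81
Step 4: |p-c| > r so winding number = 0

0


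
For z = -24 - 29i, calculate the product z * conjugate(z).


Step 1: conj(z) = -24 + 29i
Step 2: z * conj(z) = (-24)^2 + (-29)^2
Step 3: = 576 + 841 = 1417

1417


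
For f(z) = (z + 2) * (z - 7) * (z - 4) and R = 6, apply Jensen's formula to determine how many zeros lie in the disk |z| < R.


Jensen's formula: (1/2pi)*integral log|f(Re^it)|dt = log|f(0)| + sum_{|a_k|<R} log(R/|a_k|)
Step 1: f(0) = 2 * (-7) * (-4) = 56
Step 2: log|f(0)| = log|-2| + log|7| + log|4| = 4.0254
Step 3: Zeros inside |z| < 6: -2, 4
Step 4: Jensen sum = log(6/2) + log(6/4) = 1.5041
Step 5: n(R) = number of terms in the Jensen sum = count of zeros inside |z| < 6 = 2

2


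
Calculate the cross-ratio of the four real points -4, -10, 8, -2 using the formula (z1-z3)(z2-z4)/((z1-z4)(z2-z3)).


Step 1: (z1-z3)(z2-z4) = (-12) * (-8) = 96
Step 2: (z1-z4)(z2-z3) = (-2) * (-18) = 36
Step 3: Cross-ratio = 96/36 = 8/3

8/3


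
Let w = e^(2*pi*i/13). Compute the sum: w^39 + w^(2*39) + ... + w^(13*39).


Step 1: The sum sum_{j=1}^{n} w^(k*j) equals n if n | k, else 0.
Step 2: Here n = 13, k = 39
Step 3: Does n divide k? 13 | 39 -> True
Step 4: Sum = 13

13


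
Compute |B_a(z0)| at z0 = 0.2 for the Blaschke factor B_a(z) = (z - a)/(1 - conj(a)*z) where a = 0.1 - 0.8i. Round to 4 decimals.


Step 1: Numerator z0 - a = 0.2 - (0.1 - 0.8i) = 0.1 + 0.8i
Step 2: Denominator 1 - conj(a)*z0 = 1 - (0.1 + 0.8i)*0.2 = 0.98 - 0.16i
Step 3: |z0 - a|^2 = 0.1^2 + 0.8^2 = 0.65; |1 - conj(a)*z0|^2 = 0.98^2 + (-0.16)^2 = 0.986
Step 4: |B_a(0.2)| = sqrt(0.65 / 0.986) = sqrt(0.659229)
Step 5: = 0.8119

0.8119


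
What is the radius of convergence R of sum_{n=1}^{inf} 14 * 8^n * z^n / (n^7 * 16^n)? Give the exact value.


Step 1: General term a_n = 14 * 8^n / (n^7 * 16^n)
Step 2: By the root test, |a_n|^(1/n) = 14^(1/n) * 8 / (n^(7/n) * 16) -> 8/16 as n -> infinity (since 14^(1/n) -> 1 and n^(7/n) -> 1)
Step 3: R = 1/lim|a_n|^(1/n) = 16/8 = 2

2


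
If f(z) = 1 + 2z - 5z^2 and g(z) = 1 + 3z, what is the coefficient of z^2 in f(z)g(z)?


Step 1: z^2 term in f*g comes from: (1)*(0) + (2z)*(3z) + (-5z^2)*(1)
Step 2: = 0 + 6 - 5
Step 3: = 1

1


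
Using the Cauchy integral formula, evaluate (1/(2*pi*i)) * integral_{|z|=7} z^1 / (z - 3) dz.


Step 1: f(z) = z^1, a = 3 is inside |z| = 7
Step 2: By Cauchy integral formula: (1/(2pi*i)) * integral = f(a)
Step 3: f(3) = 3^1 = 3

3


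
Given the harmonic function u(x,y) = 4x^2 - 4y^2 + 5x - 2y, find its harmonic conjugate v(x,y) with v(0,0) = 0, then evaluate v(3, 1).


Step 1: v_x = -u_y = 8y + 2
Step 2: v_y = u_x = 8x + 5
Step 3: v = 8xy + 2x + 5y + C
Step 4: v(0,0) = 0 => C = 0
Step 5: v(3, 1) = 35

35


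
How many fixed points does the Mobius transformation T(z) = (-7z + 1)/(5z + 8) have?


Step 1: Fixed points satisfy T(z) = z
Step 2: 5z^2 + 15z - 1 = 0
Step 3: Discriminant = 15^2 - 4*5*(-1) = 245
Step 4: Number of fixed points = 2

2


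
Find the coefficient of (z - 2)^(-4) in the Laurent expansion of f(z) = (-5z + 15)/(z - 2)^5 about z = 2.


Step 1: Write the numerator in powers of (z - 2): -5z + 15 = -5(z - 2) + (-5*2 + 15) = -5(z - 2) + 5
Step 2: Divide by (z - 2)^5: f(z) = 5(z - 2)^(-5) - 5(z - 2)^(-4)
Step 3: This finite sum is the Laurent series of f about z = 2.
Step 4: Coefficient of (z - 2)^(-4) = coefficient of (z - 2) in the re-centred numerator = -5

-5


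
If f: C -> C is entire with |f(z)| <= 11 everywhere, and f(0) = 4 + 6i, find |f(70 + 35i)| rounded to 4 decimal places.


Step 1: By Liouville's theorem, a bounded entire function is constant.
Step 2: f(z) = f(0) = 4 + 6i for all z.
Step 3: |f(w)| = |4 + 6i| = sqrt(16 + 36)
Step 4: = 7.2111

7.2111


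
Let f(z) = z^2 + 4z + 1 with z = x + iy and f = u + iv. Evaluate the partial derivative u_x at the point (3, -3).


Step 1: f(z) = (x+iy)^2 + 4(x+iy) + 1
Step 2: u = (x^2 - y^2) + 4x + 1
Step 3: u_x = 2x + 4
Step 4: At (3, -3): u_x = 6 + 4 = 10

10


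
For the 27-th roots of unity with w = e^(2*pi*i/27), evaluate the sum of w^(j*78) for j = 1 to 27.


Step 1: The sum sum_{j=1}^{n} w^(k*j) equals n if n | k, else 0.
Step 2: Here n = 27, k = 78
Step 3: Does n divide k? 27 | 78 -> False
Step 4: Sum = 0

0


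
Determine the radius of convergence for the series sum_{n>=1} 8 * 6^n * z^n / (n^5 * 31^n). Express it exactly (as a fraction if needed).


Step 1: General term a_n = 8 * 6^n / (n^5 * 31^n)
Step 2: By the root test, |a_n|^(1/n) = 8^(1/n) * 6 / (n^(5/n) * 31) -> 6/31 as n -> infinity (since 8^(1/n) -> 1 and n^(5/n) -> 1)
Step 3: R = 1/lim|a_n|^(1/n) = 31/6

31/6


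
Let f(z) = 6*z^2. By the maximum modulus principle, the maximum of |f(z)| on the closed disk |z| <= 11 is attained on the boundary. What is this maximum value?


Step 1: On |z| = 11, |f(z)| = 6 * |z|^2 = 6 * 11^2
Step 2: By maximum modulus principle, maximum is on boundary.
Step 3: Maximum = 6 * 121 = 726

726


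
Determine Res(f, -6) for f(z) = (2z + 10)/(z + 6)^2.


Step 1: Pole of order 2 at z = -6
Step 2: Res = lim d/dz [(z + 6)^2 * f(z)] as z -> -6
Step 3: (z + 6)^2 * f(z) = 2z + 10
Step 4: d/dz[2z + 10] = 2

2


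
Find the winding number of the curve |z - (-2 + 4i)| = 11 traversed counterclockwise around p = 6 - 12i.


Step 1: Center c = (-2, 4), radius = 11
Step 2: |p - c|^2 = 8^2 + (-16)^2 = 320
Step 3: r^2 = 121
Step 4: |p-c| > r so winding number = 0

0


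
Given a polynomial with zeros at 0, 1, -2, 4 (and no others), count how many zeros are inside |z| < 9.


Step 1: Check each root:
  z = 0: |0| = 0 < 9
  z = 1: |1| = 1 < 9
  z = -2: |-2| = 2 < 9
  z = 4: |4| = 4 < 9
Step 2: Count = 4

4


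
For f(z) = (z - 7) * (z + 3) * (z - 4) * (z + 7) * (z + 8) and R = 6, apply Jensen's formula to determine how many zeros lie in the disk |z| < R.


Jensen's formula: (1/2pi)*integral log|f(Re^it)|dt = log|f(0)| + sum_{|a_k|<R} log(R/|a_k|)
Step 1: f(0) = (-7) * 3 * (-4) * 7 * 8 = 4704
Step 2: log|f(0)| = log|7| + log|-3| + log|4| + log|-7| + log|-8| = 8.4562
Step 3: Zeros inside |z| < 6: -3, 4
Step 4: Jensen sum = log(6/3) + log(6/4) = 1.0986
Step 5: n(R) = number of terms in the Jensen sum = count of zeros inside |z| < 6 = 2

2


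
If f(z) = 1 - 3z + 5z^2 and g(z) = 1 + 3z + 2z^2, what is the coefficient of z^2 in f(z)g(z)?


Step 1: z^2 term in f*g comes from: (1)*(2z^2) + (-3z)*(3z) + (5z^2)*(1)
Step 2: = 2 - 9 + 5
Step 3: = -2

-2


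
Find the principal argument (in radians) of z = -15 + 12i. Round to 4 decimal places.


Step 1: z = -15 + 12i
Step 2: arg(z) = atan2(12, -15)
Step 3: arg(z) = 2.4669

2.4669


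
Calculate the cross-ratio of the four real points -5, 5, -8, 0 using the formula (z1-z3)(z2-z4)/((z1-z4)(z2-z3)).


Step 1: (z1-z3)(z2-z4) = 3 * 5 = 15
Step 2: (z1-z4)(z2-z3) = (-5) * 13 = -65
Step 3: Cross-ratio = -15/65 = -3/13

-3/13


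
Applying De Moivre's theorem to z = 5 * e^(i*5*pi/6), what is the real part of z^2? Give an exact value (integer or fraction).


Step 1: By De Moivre's theorem, z^2 = 5^2 * e^(i*2*5*pi/6) = 25 * (cos(5*pi/3) + i*sin(5*pi/3))
Step 2: |z|^2 = 5^2 = 25
Step 3: The angle 5*pi/3 already lies in [0, 2*pi)
Step 4: cos(5*pi/3) = 1/2
Step 5: Re(z^2) = 25 * 1/2 = 25/2

25/2


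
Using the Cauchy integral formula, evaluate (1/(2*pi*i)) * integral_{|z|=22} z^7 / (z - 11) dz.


Step 1: f(z) = z^7, a = 11 is inside |z| = 22
Step 2: By Cauchy integral formula: (1/(2pi*i)) * integral = f(a)
Step 3: f(11) = 11^7 = 19487171

19487171


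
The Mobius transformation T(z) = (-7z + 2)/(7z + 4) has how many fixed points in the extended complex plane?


Step 1: Fixed points satisfy T(z) = z
Step 2: 7z^2 + 11z - 2 = 0
Step 3: Discriminant = 11^2 - 4*7*(-2) = 177
Step 4: Number of fixed points = 2

2


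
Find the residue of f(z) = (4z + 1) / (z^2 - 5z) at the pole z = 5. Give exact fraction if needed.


Step 1: Q(z) = z^2 - 5z = (z - 5)(z)
Step 2: Q'(z) = 2z - 5
Step 3: Q'(5) = 5, P(5) = 21
Step 4: Res = P(5)/Q'(5) = 21/5 = 21/5

21/5


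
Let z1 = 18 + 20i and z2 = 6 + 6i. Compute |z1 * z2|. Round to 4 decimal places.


Step 1: |z1| = sqrt(18^2 + 20^2) = sqrt(724)
Step 2: |z2| = sqrt(6^2 + 6^2) = sqrt(72)
Step 3: |z1*z2| = |z1|*|z2| = sqrt(724) * sqrt(72) = sqrt(724 * 72) = sqrt(52128)
Step 4: = 228.3156

228.3156


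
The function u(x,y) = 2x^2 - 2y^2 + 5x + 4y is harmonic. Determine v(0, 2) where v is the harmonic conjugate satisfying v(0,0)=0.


Step 1: v_x = -u_y = 4y - 4
Step 2: v_y = u_x = 4x + 5
Step 3: v = 4xy - 4x + 5y + C
Step 4: v(0,0) = 0 => C = 0
Step 5: v(0, 2) = 10

10


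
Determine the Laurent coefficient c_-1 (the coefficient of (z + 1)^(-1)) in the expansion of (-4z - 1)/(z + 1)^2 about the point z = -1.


Step 1: Write the numerator in powers of (z + 1): -4z - 1 = -4(z + 1) + (-4*(-1) - 1) = -4(z + 1) + 3
Step 2: Divide by (z + 1)^2: f(z) = 3(z + 1)^(-2) - 4(z + 1)^(-1)
Step 3: This finite sum is the Laurent series of f about z = -1.
Step 4: Coefficient of (z + 1)^(-1) = coefficient of (z + 1) in the re-centred numerator = -4

-4


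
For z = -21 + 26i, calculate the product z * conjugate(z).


Step 1: conj(z) = -21 - 26i
Step 2: z * conj(z) = (-21)^2 + 26^2
Step 3: = 441 + 676 = 1117

1117


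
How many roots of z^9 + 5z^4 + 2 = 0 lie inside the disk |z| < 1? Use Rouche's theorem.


Step 1: On |z| = 1 the three terms have sizes |z^9| = 1^9 = 1, |5z^4| = 5*1^4 = 5, |2| = 2
Step 2: The dominant term is g(z) = 5z^4; let h(z) = z^9 + 2 so f = g + h
Step 3: On |z| = 1: |g| = 5 and |h| <= 1 + 2 = 3
Step 4: Since 5 > 3, |h| < |g| on |z| = 1, so by Rouche f has the same number of zeros as g inside |z| < 1
Step 5: g(z) = 5z^4 has 4 zeros (at the origin, multiplicity 4) inside |z| < 1. Answer = 4

4


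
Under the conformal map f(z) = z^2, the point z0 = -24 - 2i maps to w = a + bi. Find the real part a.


Step 1: z0 = -24 - 2i
Step 2: z0^2 = (-24)^2 - (-2)^2 + 96i
Step 3: real part = 576 - 4 = 572

572


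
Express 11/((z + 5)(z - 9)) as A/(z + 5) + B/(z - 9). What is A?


Step 1: Multiply both sides by (z + 5) and set z = -5
Step 2: A = 11 / (-5 - 9)
Step 3: A = 11 / (-14)
Step 4: A = -11/14

-11/14


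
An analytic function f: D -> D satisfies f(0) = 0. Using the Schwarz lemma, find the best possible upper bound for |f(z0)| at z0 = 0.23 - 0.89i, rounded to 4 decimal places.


Step 1: Schwarz lemma: if f: D -> D is analytic with f(0) = 0, then |f(z)| <= |z| for all z in D, and this is sharp (f(z) = z).
Step 2: |z0|^2 = 0.23^2 + (-0.89)^2 = 0.845
Step 3: |z0| = sqrt(0.845) = 0.919239
Step 4: Best bound = |z0| = 0.9192

0.9192


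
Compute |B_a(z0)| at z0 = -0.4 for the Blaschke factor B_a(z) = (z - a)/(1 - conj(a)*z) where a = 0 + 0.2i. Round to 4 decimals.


Step 1: Numerator z0 - a = -0.4 - (0 + 0.2i) = -0.4 - 0.2i
Step 2: Denominator 1 - conj(a)*z0 = 1 - (0 - 0.2i)*(-0.4) = 1 - 0.08i
Step 3: |z0 - a|^2 = (-0.4)^2 + (-0.2)^2 = 0.2; |1 - conj(a)*z0|^2 = 1^2 + (-0.08)^2 = 1.0064
Step 4: |B_a(-0.4)| = sqrt(0.2 / 1.0064) = sqrt(0.198728)
Step 5: = 0.4458

0.4458


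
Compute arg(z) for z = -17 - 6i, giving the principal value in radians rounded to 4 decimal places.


Step 1: z = -17 - 6i
Step 2: arg(z) = atan2(-6, -17)
Step 3: arg(z) = -2.8023

-2.8023


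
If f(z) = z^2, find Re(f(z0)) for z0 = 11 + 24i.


Step 1: z0 = 11 + 24i
Step 2: z0^2 = 11^2 - 24^2 + 528i
Step 3: real part = 121 - 576 = -455

-455


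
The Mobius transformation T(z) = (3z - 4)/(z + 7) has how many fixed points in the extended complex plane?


Step 1: Fixed points satisfy T(z) = z
Step 2: z^2 + 4z + 4 = 0
Step 3: Discriminant = 4^2 - 4*1*4 = 0
Step 4: Number of fixed points = 1

1


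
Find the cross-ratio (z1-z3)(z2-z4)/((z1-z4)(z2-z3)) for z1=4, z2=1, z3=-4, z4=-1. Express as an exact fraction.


Step 1: (z1-z3)(z2-z4) = 8 * 2 = 16
Step 2: (z1-z4)(z2-z3) = 5 * 5 = 25
Step 3: Cross-ratio = 16/25 = 16/25

16/25


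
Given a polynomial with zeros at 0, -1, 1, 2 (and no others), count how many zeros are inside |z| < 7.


Step 1: Check each root:
  z = 0: |0| = 0 < 7
  z = -1: |-1| = 1 < 7
  z = 1: |1| = 1 < 7
  z = 2: |2| = 2 < 7
Step 2: Count = 4

4


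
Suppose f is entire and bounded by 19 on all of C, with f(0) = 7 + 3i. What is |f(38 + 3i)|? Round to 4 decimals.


Step 1: By Liouville's theorem, a bounded entire function is constant.
Step 2: f(z) = f(0) = 7 + 3i for all z.
Step 3: |f(w)| = |7 + 3i| = sqrt(49 + 9)
Step 4: = 7.6158

7.6158


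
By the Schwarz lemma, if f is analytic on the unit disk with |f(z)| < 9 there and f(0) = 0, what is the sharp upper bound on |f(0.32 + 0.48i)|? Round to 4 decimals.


Step 1: g = f/9 maps D -> D with g(0) = 0, so by the Schwarz lemma |g(z)| <= |z|, i.e. |f(z)| <= 9|z|; this is sharp (f(z) = 9z).
Step 2: |z0|^2 = 0.32^2 + 0.48^2 = 0.3328
Step 3: |z0| = sqrt(0.3328) = 0.576888
Step 4: Best bound = 9 * |z0| = 9 * 0.576888 = 5.192

5.192


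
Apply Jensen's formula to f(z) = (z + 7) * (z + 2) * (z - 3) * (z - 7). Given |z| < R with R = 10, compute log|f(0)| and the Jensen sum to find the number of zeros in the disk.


Jensen's formula: (1/2pi)*integral log|f(Re^it)|dt = log|f(0)| + sum_{|a_k|<R} log(R/|a_k|)
Step 1: f(0) = 7 * 2 * (-3) * (-7) = 294
Step 2: log|f(0)| = log|-7| + log|-2| + log|3| + log|7| = 5.6836
Step 3: Zeros inside |z| < 10: -7, -2, 3, 7
Step 4: Jensen sum = log(10/7) + log(10/2) + log(10/3) + log(10/7) = 3.5268
Step 5: n(R) = number of terms in the Jensen sum = count of zeros inside |z| < 10 = 4

4


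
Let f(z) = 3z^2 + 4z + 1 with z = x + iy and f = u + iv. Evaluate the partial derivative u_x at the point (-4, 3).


Step 1: f(z) = 3(x+iy)^2 + 4(x+iy) + 1
Step 2: u = 3(x^2 - y^2) + 4x + 1
Step 3: u_x = 6x + 4
Step 4: At (-4, 3): u_x = -24 + 4 = -20

-20


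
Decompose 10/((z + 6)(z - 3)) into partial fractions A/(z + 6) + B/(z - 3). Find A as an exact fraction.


Step 1: Multiply both sides by (z + 6) and set z = -6
Step 2: A = 10 / (-6 - 3)
Step 3: A = 10 / (-9)
Step 4: A = -10/9

-10/9


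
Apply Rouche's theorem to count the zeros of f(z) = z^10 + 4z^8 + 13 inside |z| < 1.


Step 1: On |z| = 1 the three terms have sizes |z^10| = 1^10 = 1, |4z^8| = 4*1^8 = 4, |13| = 13
Step 2: The dominant term is g(z) = 13; let h(z) = z^10 + 4z^8 so f = g + h
Step 3: On |z| = 1: |g| = 13 and |h| <= 1 + 4 = 5
Step 4: Since 13 > 5, |h| < |g| on |z| = 1, so by Rouche f has the same number of zeros as g inside |z| < 1
Step 5: g(z) = 13 is a nonzero constant with no zeros inside |z| < 1. Answer = 0

0


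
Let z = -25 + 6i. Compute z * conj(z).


Step 1: conj(z) = -25 - 6i
Step 2: z * conj(z) = (-25)^2 + 6^2
Step 3: = 625 + 36 = 661

661


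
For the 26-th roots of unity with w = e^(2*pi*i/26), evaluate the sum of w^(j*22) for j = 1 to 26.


Step 1: The sum sum_{j=1}^{n} w^(k*j) equals n if n | k, else 0.
Step 2: Here n = 26, k = 22
Step 3: Does n divide k? 26 | 22 -> False
Step 4: Sum = 0

0


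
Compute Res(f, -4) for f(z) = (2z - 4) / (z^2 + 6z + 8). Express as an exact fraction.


Step 1: Q(z) = z^2 + 6z + 8 = (z + 4)(z + 2)
Step 2: Q'(z) = 2z + 6
Step 3: Q'(-4) = -2, P(-4) = -12
Step 4: Res = P(-4)/Q'(-4) = -12/(-2) = 6

6


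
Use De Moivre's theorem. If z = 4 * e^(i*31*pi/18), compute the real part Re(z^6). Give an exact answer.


Step 1: By De Moivre's theorem, z^6 = 4^6 * e^(i*6*31*pi/18) = 4096 * (cos(31*pi/3) + i*sin(31*pi/3))
Step 2: |z|^6 = 4^6 = 4096
Step 3: Reduce the angle mod 2*pi: 31*pi/3 - 10*pi = pi/3
Step 4: cos(pi/3) = 1/2
Step 5: Re(z^6) = 4096 * 1/2 = 2048

2048


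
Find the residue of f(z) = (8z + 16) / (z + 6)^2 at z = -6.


Step 1: Pole of order 2 at z = -6
Step 2: Res = lim d/dz [(z + 6)^2 * f(z)] as z -> -6
Step 3: (z + 6)^2 * f(z) = 8z + 16
Step 4: d/dz[8z + 16] = 8

8


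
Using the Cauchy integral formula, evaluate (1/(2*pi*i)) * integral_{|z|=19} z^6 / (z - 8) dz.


Step 1: f(z) = z^6, a = 8 is inside |z| = 19
Step 2: By Cauchy integral formula: (1/(2pi*i)) * integral = f(a)
Step 3: f(8) = 8^6 = 262144

262144


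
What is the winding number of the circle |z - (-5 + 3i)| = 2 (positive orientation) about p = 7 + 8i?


Step 1: Center c = (-5, 3), radius = 2
Step 2: |p - c|^2 = 12^2 + 5^2 = 169
Step 3: r^2 = 4
Step 4: |p-c| > r so winding number = 0

0


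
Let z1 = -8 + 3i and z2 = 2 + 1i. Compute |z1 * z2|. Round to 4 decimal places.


Step 1: |z1| = sqrt((-8)^2 + 3^2) = sqrt(73)
Step 2: |z2| = sqrt(2^2 + 1^2) = sqrt(5)
Step 3: |z1*z2| = |z1|*|z2| = sqrt(73) * sqrt(5) = sqrt(73 * 5) = sqrt(365)
Step 4: = 19.105

19.105


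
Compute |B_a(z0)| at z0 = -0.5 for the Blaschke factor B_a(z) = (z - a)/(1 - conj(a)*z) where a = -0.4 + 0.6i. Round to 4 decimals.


Step 1: Numerator z0 - a = -0.5 - (-0.4 + 0.6i) = -0.1 - 0.6i
Step 2: Denominator 1 - conj(a)*z0 = 1 - (-0.4 - 0.6i)*(-0.5) = 0.8 - 0.3i
Step 3: |z0 - a|^2 = (-0.1)^2 + (-0.6)^2 = 0.37; |1 - conj(a)*z0|^2 = 0.8^2 + (-0.3)^2 = 0.73
Step 4: |B_a(-0.5)| = sqrt(0.37 / 0.73) = sqrt(0.506849)
Step 5: = 0.7119

0.7119


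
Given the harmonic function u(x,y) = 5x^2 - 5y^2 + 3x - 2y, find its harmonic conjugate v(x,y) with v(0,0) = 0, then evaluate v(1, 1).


Step 1: v_x = -u_y = 10y + 2
Step 2: v_y = u_x = 10x + 3
Step 3: v = 10xy + 2x + 3y + C
Step 4: v(0,0) = 0 => C = 0
Step 5: v(1, 1) = 15

15


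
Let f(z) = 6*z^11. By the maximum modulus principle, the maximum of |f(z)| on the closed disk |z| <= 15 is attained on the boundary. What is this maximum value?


Step 1: On |z| = 15, |f(z)| = 6 * |z|^11 = 6 * 15^11
Step 2: By maximum modulus principle, maximum is on boundary.
Step 3: Maximum = 6 * 8649755859375 = 51898535156250

51898535156250


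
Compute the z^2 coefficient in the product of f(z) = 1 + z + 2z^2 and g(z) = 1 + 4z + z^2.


Step 1: z^2 term in f*g comes from: (1)*(z^2) + (z)*(4z) + (2z^2)*(1)
Step 2: = 1 + 4 + 2
Step 3: = 7

7


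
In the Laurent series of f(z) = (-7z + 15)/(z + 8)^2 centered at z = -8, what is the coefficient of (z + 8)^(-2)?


Step 1: Write the numerator in powers of (z + 8): -7z + 15 = -7(z + 8) + (-7*(-8) + 15) = -7(z + 8) + 71
Step 2: Divide by (z + 8)^2: f(z) = 71(z + 8)^(-2) - 7(z + 8)^(-1)
Step 3: This finite sum is the Laurent series of f about z = -8.
Step 4: Coefficient of (z + 8)^(-2) = -7*(-8) + 15 = 71

71


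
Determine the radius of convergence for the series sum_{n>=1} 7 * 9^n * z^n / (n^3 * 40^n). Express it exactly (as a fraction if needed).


Step 1: General term a_n = 7 * 9^n / (n^3 * 40^n)
Step 2: By the root test, |a_n|^(1/n) = 7^(1/n) * 9 / (n^(3/n) * 40) -> 9/40 as n -> infinity (since 7^(1/n) -> 1 and n^(3/n) -> 1)
Step 3: R = 1/lim|a_n|^(1/n) = 40/9

40/9


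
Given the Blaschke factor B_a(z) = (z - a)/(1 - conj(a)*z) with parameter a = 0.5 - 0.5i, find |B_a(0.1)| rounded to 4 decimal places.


Step 1: Numerator z0 - a = 0.1 - (0.5 - 0.5i) = -0.4 + 0.5i
Step 2: Denominator 1 - conj(a)*z0 = 1 - (0.5 + 0.5i)*0.1 = 0.95 - 0.05i
Step 3: |z0 - a|^2 = (-0.4)^2 + 0.5^2 = 0.41; |1 - conj(a)*z0|^2 = 0.95^2 + (-0.05)^2 = 0.905
Step 4: |B_a(0.1)| = sqrt(0.41 / 0.905) = sqrt(0.453039)
Step 5: = 0.6731

0.6731


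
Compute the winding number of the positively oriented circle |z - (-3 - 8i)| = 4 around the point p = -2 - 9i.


Step 1: Center c = (-3, -8), radius = 4
Step 2: |p - c|^2 = 1^2 + (-1)^2 = 2
Step 3: r^2 = 16
Step 4: |p-c| < r so winding number = 1

1


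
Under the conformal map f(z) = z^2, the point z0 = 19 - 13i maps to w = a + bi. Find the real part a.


Step 1: z0 = 19 - 13i
Step 2: z0^2 = 19^2 - (-13)^2 - 494i
Step 3: real part = 361 - 169 = 192

192


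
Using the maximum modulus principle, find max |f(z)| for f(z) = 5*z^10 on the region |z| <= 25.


Step 1: On |z| = 25, |f(z)| = 5 * |z|^10 = 5 * 25^10
Step 2: By maximum modulus principle, maximum is on boundary.
Step 3: Maximum = 5 * 95367431640625 = 476837158203125

476837158203125


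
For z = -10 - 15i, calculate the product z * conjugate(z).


Step 1: conj(z) = -10 + 15i
Step 2: z * conj(z) = (-10)^2 + (-15)^2
Step 3: = 100 + 225 = 325

325


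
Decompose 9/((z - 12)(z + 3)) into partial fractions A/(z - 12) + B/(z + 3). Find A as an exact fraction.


Step 1: Multiply both sides by (z - 12) and set z = 12
Step 2: A = 9 / (12 + 3)
Step 3: A = 9 / 15
Step 4: A = 3/5

3/5


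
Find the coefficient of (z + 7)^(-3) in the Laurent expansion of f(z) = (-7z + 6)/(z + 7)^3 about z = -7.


Step 1: Write the numerator in powers of (z + 7): -7z + 6 = -7(z + 7) + (-7*(-7) + 6) = -7(z + 7) + 55
Step 2: Divide by (z + 7)^3: f(z) = 55(z + 7)^(-3) - 7(z + 7)^(-2)
Step 3: This finite sum is the Laurent series of f about z = -7.
Step 4: Coefficient of (z + 7)^(-3) = -7*(-7) + 6 = 55

55


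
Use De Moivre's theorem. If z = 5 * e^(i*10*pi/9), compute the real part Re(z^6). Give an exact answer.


Step 1: By De Moivre's theorem, z^6 = 5^6 * e^(i*6*10*pi/9) = 15625 * (cos(20*pi/3) + i*sin(20*pi/3))
Step 2: |z|^6 = 5^6 = 15625
Step 3: Reduce the angle mod 2*pi: 20*pi/3 - 6*pi = 2*pi/3
Step 4: cos(2*pi/3) = -1/2
Step 5: Re(z^6) = 15625 * (-1/2) = -15625/2

-15625/2


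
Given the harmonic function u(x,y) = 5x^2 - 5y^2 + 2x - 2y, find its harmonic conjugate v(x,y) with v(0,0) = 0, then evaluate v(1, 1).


Step 1: v_x = -u_y = 10y + 2
Step 2: v_y = u_x = 10x + 2
Step 3: v = 10xy + 2x + 2y + C
Step 4: v(0,0) = 0 => C = 0
Step 5: v(1, 1) = 14

14


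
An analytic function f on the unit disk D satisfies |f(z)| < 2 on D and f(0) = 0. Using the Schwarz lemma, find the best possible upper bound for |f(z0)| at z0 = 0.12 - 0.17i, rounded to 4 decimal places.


Step 1: g = f/2 maps D -> D with g(0) = 0, so by the Schwarz lemma |g(z)| <= |z|, i.e. |f(z)| <= 2|z|; this is sharp (f(z) = 2z).
Step 2: |z0|^2 = 0.12^2 + (-0.17)^2 = 0.0433
Step 3: |z0| = sqrt(0.0433) = 0.208087
Step 4: Best bound = 2 * |z0| = 2 * 0.208087 = 0.4162

0.4162


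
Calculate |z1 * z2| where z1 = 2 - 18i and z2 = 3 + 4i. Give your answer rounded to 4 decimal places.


Step 1: |z1| = sqrt(2^2 + (-18)^2) = sqrt(328)
Step 2: |z2| = sqrt(3^2 + 4^2) = sqrt(25)
Step 3: |z1*z2| = |z1|*|z2| = sqrt(328) * sqrt(25) = sqrt(328 * 25) = sqrt(8200)
Step 4: = 90.5539

90.5539


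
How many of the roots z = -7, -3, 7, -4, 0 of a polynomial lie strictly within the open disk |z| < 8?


Step 1: Check each root:
  z = -7: |-7| = 7 < 8
  z = -3: |-3| = 3 < 8
  z = 7: |7| = 7 < 8
  z = -4: |-4| = 4 < 8
  z = 0: |0| = 0 < 8
Step 2: Count = 5

5


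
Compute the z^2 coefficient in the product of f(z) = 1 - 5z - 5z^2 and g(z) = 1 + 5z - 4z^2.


Step 1: z^2 term in f*g comes from: (1)*(-4z^2) + (-5z)*(5z) + (-5z^2)*(1)
Step 2: = -4 - 25 - 5
Step 3: = -34

-34


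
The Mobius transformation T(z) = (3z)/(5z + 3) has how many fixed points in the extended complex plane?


Step 1: Fixed points satisfy T(z) = z
Step 2: 5z^2 = 0
Step 3: Discriminant = 0^2 - 4*5*0 = 0
Step 4: Number of fixed points = 1

1


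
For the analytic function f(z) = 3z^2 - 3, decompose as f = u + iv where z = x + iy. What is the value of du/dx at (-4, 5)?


Step 1: f(z) = 3(x+iy)^2 - 3
Step 2: u = 3(x^2 - y^2) - 3
Step 3: u_x = 6x + 0
Step 4: At (-4, 5): u_x = -24 + 0 = -24

-24


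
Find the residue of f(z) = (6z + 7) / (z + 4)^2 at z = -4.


Step 1: Pole of order 2 at z = -4
Step 2: Res = lim d/dz [(z + 4)^2 * f(z)] as z -> -4
Step 3: (z + 4)^2 * f(z) = 6z + 7
Step 4: d/dz[6z + 7] = 6

6


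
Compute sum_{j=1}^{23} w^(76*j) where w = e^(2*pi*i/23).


Step 1: The sum sum_{j=1}^{n} w^(k*j) equals n if n | k, else 0.
Step 2: Here n = 23, k = 76
Step 3: Does n divide k? 23 | 76 -> False
Step 4: Sum = 0

0


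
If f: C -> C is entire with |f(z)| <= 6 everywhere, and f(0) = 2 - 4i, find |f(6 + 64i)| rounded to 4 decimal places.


Step 1: By Liouville's theorem, a bounded entire function is constant.
Step 2: f(z) = f(0) = 2 - 4i for all z.
Step 3: |f(w)| = |2 - 4i| = sqrt(4 + 16)
Step 4: = 4.4721

4.4721


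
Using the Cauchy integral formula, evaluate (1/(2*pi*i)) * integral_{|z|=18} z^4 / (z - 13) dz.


Step 1: f(z) = z^4, a = 13 is inside |z| = 18
Step 2: By Cauchy integral formula: (1/(2pi*i)) * integral = f(a)
Step 3: f(13) = 13^4 = 28561

28561


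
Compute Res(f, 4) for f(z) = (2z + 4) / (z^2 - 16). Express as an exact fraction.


Step 1: Q(z) = z^2 - 16 = (z - 4)(z + 4)
Step 2: Q'(z) = 2z
Step 3: Q'(4) = 8, P(4) = 12
Step 4: Res = P(4)/Q'(4) = 12/8 = 3/2

3/2


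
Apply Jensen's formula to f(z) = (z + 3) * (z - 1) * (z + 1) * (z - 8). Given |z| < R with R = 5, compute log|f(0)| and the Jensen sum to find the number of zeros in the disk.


Jensen's formula: (1/2pi)*integral log|f(Re^it)|dt = log|f(0)| + sum_{|a_k|<R} log(R/|a_k|)
Step 1: f(0) = 3 * (-1) * 1 * (-8) = 24
Step 2: log|f(0)| = log|-3| + log|1| + log|-1| + log|8| = 3.1781
Step 3: Zeros inside |z| < 5: -3, 1, -1
Step 4: Jensen sum = log(5/3) + log(5/1) + log(5/1) = 3.7297
Step 5: n(R) = number of terms in the Jensen sum = count of zeros inside |z| < 5 = 3

3


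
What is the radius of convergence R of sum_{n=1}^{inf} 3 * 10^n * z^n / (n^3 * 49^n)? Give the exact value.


Step 1: General term a_n = 3 * 10^n / (n^3 * 49^n)
Step 2: By the root test, |a_n|^(1/n) = 3^(1/n) * 10 / (n^(3/n) * 49) -> 10/49 as n -> infinity (since 3^(1/n) -> 1 and n^(3/n) -> 1)
Step 3: R = 1/lim|a_n|^(1/n) = 49/10

49/10


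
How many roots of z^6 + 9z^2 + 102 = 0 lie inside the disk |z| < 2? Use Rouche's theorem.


Step 1: On |z| = 2 the three terms have sizes |z^6| = 2^6 = 64, |9z^2| = 9*2^2 = 36, |102| = 102
Step 2: The dominant term is g(z) = 102; let h(z) = z^6 + 9z^2 so f = g + h
Step 3: On |z| = 2: |g| = 102 and |h| <= 64 + 36 = 100
Step 4: Since 102 > 100, |h| < |g| on |z| = 2, so by Rouche f has the same number of zeros as g inside |z| < 2
Step 5: g(z) = 102 is a nonzero constant with no zeros inside |z| < 2. Answer = 0

0


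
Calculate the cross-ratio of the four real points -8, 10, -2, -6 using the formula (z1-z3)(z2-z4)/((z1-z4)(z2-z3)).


Step 1: (z1-z3)(z2-z4) = (-6) * 16 = -96
Step 2: (z1-z4)(z2-z3) = (-2) * 12 = -24
Step 3: Cross-ratio = 96/24 = 4

4


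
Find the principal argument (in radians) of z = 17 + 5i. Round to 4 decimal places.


Step 1: z = 17 + 5i
Step 2: arg(z) = atan2(5, 17)
Step 3: arg(z) = 0.2861

0.2861


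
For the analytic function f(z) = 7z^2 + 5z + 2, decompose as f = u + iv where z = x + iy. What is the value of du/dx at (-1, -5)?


Step 1: f(z) = 7(x+iy)^2 + 5(x+iy) + 2
Step 2: u = 7(x^2 - y^2) + 5x + 2
Step 3: u_x = 14x + 5
Step 4: At (-1, -5): u_x = -14 + 5 = -9

-9


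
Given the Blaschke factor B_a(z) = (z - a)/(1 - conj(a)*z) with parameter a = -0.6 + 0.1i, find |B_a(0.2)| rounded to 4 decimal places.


Step 1: Numerator z0 - a = 0.2 - (-0.6 + 0.1i) = 0.8 - 0.1i
Step 2: Denominator 1 - conj(a)*z0 = 1 - (-0.6 - 0.1i)*0.2 = 1.12 + 0.02i
Step 3: |z0 - a|^2 = 0.8^2 + (-0.1)^2 = 0.65; |1 - conj(a)*z0|^2 = 1.12^2 + 0.02^2 = 1.2548
Step 4: |B_a(0.2)| = sqrt(0.65 / 1.2548) = sqrt(0.518011)
Step 5: = 0.7197

0.7197


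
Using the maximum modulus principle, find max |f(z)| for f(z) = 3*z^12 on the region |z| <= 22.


Step 1: On |z| = 22, |f(z)| = 3 * |z|^12 = 3 * 22^12
Step 2: By maximum modulus principle, maximum is on boundary.
Step 3: Maximum = 3 * 12855002631049216 = 38565007893147648

38565007893147648


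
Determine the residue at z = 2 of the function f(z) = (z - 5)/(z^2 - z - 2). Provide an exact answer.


Step 1: Q(z) = z^2 - z - 2 = (z - 2)(z + 1)
Step 2: Q'(z) = 2z - 1
Step 3: Q'(2) = 3, P(2) = -3
Step 4: Res = P(2)/Q'(2) = -3/3 = -1

-1


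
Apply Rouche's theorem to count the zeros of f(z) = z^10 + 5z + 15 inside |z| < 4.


Step 1: On |z| = 4 the three terms have sizes |z^10| = 4^10 = 1048576, |5z| = 5*4 = 20, |15| = 15
Step 2: The dominant term is g(z) = z^10; let h(z) = 5z + 15 so f = g + h
Step 3: On |z| = 4: |g| = 1048576 and |h| <= 20 + 15 = 35
Step 4: Since 1048576 > 35, |h| < |g| on |z| = 4, so by Rouche f has the same number of zeros as g inside |z| < 4
Step 5: g(z) = z^10 has 10 zeros (all at the origin) inside |z| < 4. Answer = 10

10


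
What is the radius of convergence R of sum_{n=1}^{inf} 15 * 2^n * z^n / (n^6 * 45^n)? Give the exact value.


Step 1: General term a_n = 15 * 2^n / (n^6 * 45^n)
Step 2: By the root test, |a_n|^(1/n) = 15^(1/n) * 2 / (n^(6/n) * 45) -> 2/45 as n -> infinity (since 15^(1/n) -> 1 and n^(6/n) -> 1)
Step 3: R = 1/lim|a_n|^(1/n) = 45/2

45/2


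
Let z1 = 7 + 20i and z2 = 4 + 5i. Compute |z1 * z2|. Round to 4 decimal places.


Step 1: |z1| = sqrt(7^2 + 20^2) = sqrt(449)
Step 2: |z2| = sqrt(4^2 + 5^2) = sqrt(41)
Step 3: |z1*z2| = |z1|*|z2| = sqrt(449) * sqrt(41) = sqrt(449 * 41) = sqrt(18409)
Step 4: = 135.6798

135.6798


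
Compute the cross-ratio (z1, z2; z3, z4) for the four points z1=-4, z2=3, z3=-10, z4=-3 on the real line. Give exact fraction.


Step 1: (z1-z3)(z2-z4) = 6 * 6 = 36
Step 2: (z1-z4)(z2-z3) = (-1) * 13 = -13
Step 3: Cross-ratio = -36/13 = -36/13

-36/13


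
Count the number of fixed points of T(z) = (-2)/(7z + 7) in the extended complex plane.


Step 1: Fixed points satisfy T(z) = z
Step 2: 7z^2 + 7z + 2 = 0
Step 3: Discriminant = 7^2 - 4*7*2 = -7
Step 4: Number of fixed points = 2

2


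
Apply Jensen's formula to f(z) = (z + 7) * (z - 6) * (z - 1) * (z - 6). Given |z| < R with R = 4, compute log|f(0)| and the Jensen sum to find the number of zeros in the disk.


Jensen's formula: (1/2pi)*integral log|f(Re^it)|dt = log|f(0)| + sum_{|a_k|<R} log(R/|a_k|)
Step 1: f(0) = 7 * (-6) * (-1) * (-6) = -252
Step 2: log|f(0)| = log|-7| + log|6| + log|1| + log|6| = 5.5294
Step 3: Zeros inside |z| < 4: 1
Step 4: Jensen sum = log(4/1) = 1.3863
Step 5: n(R) = number of terms in the Jensen sum = count of zeros inside |z| < 4 = 1

1


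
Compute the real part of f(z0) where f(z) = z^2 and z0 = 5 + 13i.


Step 1: z0 = 5 + 13i
Step 2: z0^2 = 5^2 - 13^2 + 130i
Step 3: real part = 25 - 169 = -144

-144


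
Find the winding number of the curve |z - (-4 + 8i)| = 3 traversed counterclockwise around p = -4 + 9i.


Step 1: Center c = (-4, 8), radius = 3
Step 2: |p - c|^2 = 0^2 + 1^2 = 1
Step 3: r^2 = 9
Step 4: |p-c| < r so winding number = 1

1


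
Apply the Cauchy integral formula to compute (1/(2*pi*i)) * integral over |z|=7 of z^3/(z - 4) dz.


Step 1: f(z) = z^3, a = 4 is inside |z| = 7
Step 2: By Cauchy integral formula: (1/(2pi*i)) * integral = f(a)
Step 3: f(4) = 4^3 = 64

64


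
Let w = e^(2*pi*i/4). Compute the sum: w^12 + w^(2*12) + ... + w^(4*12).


Step 1: The sum sum_{j=1}^{n} w^(k*j) equals n if n | k, else 0.
Step 2: Here n = 4, k = 12
Step 3: Does n divide k? 4 | 12 -> True
Step 4: Sum = 4

4


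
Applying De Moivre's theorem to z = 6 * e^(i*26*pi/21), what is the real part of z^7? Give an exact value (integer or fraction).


Step 1: By De Moivre's theorem, z^7 = 6^7 * e^(i*7*26*pi/21) = 279936 * (cos(26*pi/3) + i*sin(26*pi/3))
Step 2: |z|^7 = 6^7 = 279936
Step 3: Reduce the angle mod 2*pi: 26*pi/3 - 8*pi = 2*pi/3
Step 4: cos(2*pi/3) = -1/2
Step 5: Re(z^7) = 279936 * (-1/2) = -139968

-139968


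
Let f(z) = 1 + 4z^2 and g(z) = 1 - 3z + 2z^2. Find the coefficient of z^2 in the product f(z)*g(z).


Step 1: z^2 term in f*g comes from: (1)*(2z^2) + (0)*(-3z) + (4z^2)*(1)
Step 2: = 2 + 0 + 4
Step 3: = 6

6


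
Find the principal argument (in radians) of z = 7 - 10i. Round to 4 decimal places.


Step 1: z = 7 - 10i
Step 2: arg(z) = atan2(-10, 7)
Step 3: arg(z) = -0.9601

-0.9601


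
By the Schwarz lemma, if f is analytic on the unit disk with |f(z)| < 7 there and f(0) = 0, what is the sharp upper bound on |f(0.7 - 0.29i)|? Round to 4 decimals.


Step 1: g = f/7 maps D -> D with g(0) = 0, so by the Schwarz lemma |g(z)| <= |z|, i.e. |f(z)| <= 7|z|; this is sharp (f(z) = 7z).
Step 2: |z0|^2 = 0.7^2 + (-0.29)^2 = 0.5741
Step 3: |z0| = sqrt(0.5741) = 0.757694
Step 4: Best bound = 7 * |z0| = 7 * 0.757694 = 5.3039

5.3039


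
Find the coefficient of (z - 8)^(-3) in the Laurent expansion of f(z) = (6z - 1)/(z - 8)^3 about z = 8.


Step 1: Write the numerator in powers of (z - 8): 6z - 1 = 6(z - 8) + (6*8 - 1) = 6(z - 8) + 47
Step 2: Divide by (z - 8)^3: f(z) = 47(z - 8)^(-3) + 6(z - 8)^(-2)
Step 3: This finite sum is the Laurent series of f about z = 8.
Step 4: Coefficient of (z - 8)^(-3) = 6*8 - 1 = 47

47


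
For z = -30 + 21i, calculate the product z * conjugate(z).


Step 1: conj(z) = -30 - 21i
Step 2: z * conj(z) = (-30)^2 + 21^2
Step 3: = 900 + 441 = 1341

1341


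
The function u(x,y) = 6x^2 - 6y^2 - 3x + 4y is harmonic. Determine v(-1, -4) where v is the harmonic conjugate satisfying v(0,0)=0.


Step 1: v_x = -u_y = 12y - 4
Step 2: v_y = u_x = 12x - 3
Step 3: v = 12xy - 4x - 3y + C
Step 4: v(0,0) = 0 => C = 0
Step 5: v(-1, -4) = 64

64


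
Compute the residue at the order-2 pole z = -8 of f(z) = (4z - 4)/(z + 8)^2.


Step 1: Pole of order 2 at z = -8
Step 2: Res = lim d/dz [(z + 8)^2 * f(z)] as z -> -8
Step 3: (z + 8)^2 * f(z) = 4z - 4
Step 4: d/dz[4z - 4] = 4

4


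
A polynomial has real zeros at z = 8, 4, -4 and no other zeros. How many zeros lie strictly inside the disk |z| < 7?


Step 1: Check each root:
  z = 8: |8| = 8 >= 7
  z = 4: |4| = 4 < 7
  z = -4: |-4| = 4 < 7
Step 2: Count = 2

2


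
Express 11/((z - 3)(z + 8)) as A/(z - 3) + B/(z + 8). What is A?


Step 1: Multiply both sides by (z - 3) and set z = 3
Step 2: A = 11 / (3 + 8)
Step 3: A = 11 / 11
Step 4: A = 1

1


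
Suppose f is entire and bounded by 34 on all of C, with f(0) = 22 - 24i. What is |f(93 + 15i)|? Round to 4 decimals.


Step 1: By Liouville's theorem, a bounded entire function is constant.
Step 2: f(z) = f(0) = 22 - 24i for all z.
Step 3: |f(w)| = |22 - 24i| = sqrt(484 + 576)
Step 4: = 32.5576

32.5576


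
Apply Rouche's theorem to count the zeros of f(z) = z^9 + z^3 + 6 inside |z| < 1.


Step 1: On |z| = 1 the three terms have sizes |z^9| = 1^9 = 1, |z^3| = 1^3 = 1, |6| = 6
Step 2: The dominant term is g(z) = 6; let h(z) = z^9 + z^3 so f = g + h
Step 3: On |z| = 1: |g| = 6 and |h| <= 1 + 1 = 2
Step 4: Since 6 > 2, |h| < |g| on |z| = 1, so by Rouche f has the same number of zeros as g inside |z| < 1
Step 5: g(z) = 6 is a nonzero constant with no zeros inside |z| < 1. Answer = 0

0


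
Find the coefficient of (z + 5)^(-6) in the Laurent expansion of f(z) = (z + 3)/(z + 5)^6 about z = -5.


Step 1: Write the numerator in powers of (z + 5): z + 3 = (z + 5) + (1*(-5) + 3) = (z + 5) - 2
Step 2: Divide by (z + 5)^6: f(z) = -2(z + 5)^(-6) + (z + 5)^(-5)
Step 3: This finite sum is the Laurent series of f about z = -5.
Step 4: Coefficient of (z + 5)^(-6) = 1*(-5) + 3 = -2

-2
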